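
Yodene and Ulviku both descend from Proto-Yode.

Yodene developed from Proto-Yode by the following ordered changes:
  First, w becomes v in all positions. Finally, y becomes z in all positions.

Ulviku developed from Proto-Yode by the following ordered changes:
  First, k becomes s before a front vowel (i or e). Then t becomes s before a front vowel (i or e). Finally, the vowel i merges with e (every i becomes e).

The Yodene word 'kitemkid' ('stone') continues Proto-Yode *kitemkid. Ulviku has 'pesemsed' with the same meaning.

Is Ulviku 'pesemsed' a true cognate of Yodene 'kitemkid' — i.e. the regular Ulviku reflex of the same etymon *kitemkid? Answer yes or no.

no

Derive the expected Ulviku reflex of *kitemkid:
Ulviku: *kitemkid
  kitemkid → sitemsid   [palatalisation]
  sitemsid → sisemsid   [palatalisation]
  sisemsid → sesemsed   [vowel merger]
  giving Ulviku sesemsed.
The regular Ulviku reflex would be 'sesemsed', but the attested form is 'pesemsed'. The correspondence is irregular, so they are not cognates (the Ulviku form has a different source).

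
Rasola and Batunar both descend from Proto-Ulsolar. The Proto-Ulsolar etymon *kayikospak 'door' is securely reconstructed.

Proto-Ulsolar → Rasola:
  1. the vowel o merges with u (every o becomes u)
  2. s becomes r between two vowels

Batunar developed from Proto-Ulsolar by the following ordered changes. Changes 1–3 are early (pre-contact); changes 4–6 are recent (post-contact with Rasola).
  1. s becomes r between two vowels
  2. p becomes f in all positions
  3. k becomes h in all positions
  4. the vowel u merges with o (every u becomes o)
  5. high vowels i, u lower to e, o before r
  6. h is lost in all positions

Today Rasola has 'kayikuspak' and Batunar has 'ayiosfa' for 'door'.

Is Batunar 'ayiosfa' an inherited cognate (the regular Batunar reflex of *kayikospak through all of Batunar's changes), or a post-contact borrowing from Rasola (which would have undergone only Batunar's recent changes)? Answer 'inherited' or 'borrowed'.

If inherited, *kayikospak would pass through all of Batunar's changes:
Batunar: start from *kayikospak.
  rule 1: no change — kayikospak
  rule 2 (unconditioned shift): kayikospak → kayikosfak
  rule 3 (unconditioned shift): kayikosfak → hayihosfah
  rule 4: no change — hayihosfah
  rule 5: no change — hayihosfah
  rule 6 (h-loss): hayihosfah → ayiosfa
  ⇒ Batunar ayiosfa
If borrowed from Rasola 'kayikuspak' after the early changes, it would undergo only the recent ones:
  rule 4 (vowel merger): kayikuspak → kayikospak
  rule 5 (pre-rhotic lowering): no change (kayikospak)
  rule 6 (h-loss): no change (kayikospak)
  ⇒ as a loan: kayikospak
Batunar 'ayiosfa' matches the inherited outcome exactly, so it is an inherited cognate, not a loan.

inherited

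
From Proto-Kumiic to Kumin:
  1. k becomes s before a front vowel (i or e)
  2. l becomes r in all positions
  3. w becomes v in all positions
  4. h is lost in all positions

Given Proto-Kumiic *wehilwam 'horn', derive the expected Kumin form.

Kumin: start from *wehilwam.
  rule 1: no change — wehilwam
  rule 2 (unconditioned shift): wehilwam → wehirwam
  rule 3 (unconditioned shift): wehirwam → vehirvam
  rule 4 (h-loss): vehirvam → veirvam
  ⇒ Kumin veirvam

veirvam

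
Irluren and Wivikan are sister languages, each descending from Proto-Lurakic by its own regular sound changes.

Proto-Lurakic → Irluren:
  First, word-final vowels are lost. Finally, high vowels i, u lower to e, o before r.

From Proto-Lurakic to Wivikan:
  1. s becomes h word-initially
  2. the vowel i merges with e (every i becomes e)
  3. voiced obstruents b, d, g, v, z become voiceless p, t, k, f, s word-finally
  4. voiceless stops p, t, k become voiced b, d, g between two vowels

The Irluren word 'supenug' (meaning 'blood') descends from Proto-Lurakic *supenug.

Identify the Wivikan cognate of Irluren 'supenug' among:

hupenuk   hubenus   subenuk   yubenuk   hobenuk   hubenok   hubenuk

Wivikan: *supenug
  supenug → hupenug   [debuccalisation]
  hupenug (rule 2 does not apply)
  hupenug → hupenuk   [final devoicing]
  hupenuk → hubenuk   [intervocalic voicing]
  giving Wivikan hubenuk.
Among the options, 'hubenuk' alone shows every Wivikan change applied in order.

hubenuk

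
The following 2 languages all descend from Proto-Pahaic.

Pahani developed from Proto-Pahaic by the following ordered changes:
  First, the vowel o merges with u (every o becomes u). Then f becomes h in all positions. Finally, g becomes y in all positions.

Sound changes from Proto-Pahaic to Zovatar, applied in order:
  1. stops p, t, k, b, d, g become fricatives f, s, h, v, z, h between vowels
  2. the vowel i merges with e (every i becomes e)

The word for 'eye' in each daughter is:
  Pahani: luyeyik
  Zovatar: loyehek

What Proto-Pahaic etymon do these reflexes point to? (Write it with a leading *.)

Position 5: Pahani has y, Zovatar has h. Taking the neighbouring segments as reconstructed: Pahani y could go back to *g or *y; Zovatar h could go back to *k or *g or *h — the one source consistent with every daughter is *g.
Position 6: Pahani has i, Zovatar has e. Pahani preserves i here (none of its changes turn any other segment into i), so the proto-segment is *i.
Continuing position by position gives *loyegik; check it forward:
Pahani: *loyegik > luyegik > luyeyik  (by vowel merger, unconditioned shift)
Zovatar: *loyegik
  loyegik → loyehik   [intervocalic lenition]
  loyehik → loyehek   [vowel merger]
  giving Zovatar loyehek.
Only *loyegik yields all of Pahani luyeyik, Zovatar loyehek.

*loyegik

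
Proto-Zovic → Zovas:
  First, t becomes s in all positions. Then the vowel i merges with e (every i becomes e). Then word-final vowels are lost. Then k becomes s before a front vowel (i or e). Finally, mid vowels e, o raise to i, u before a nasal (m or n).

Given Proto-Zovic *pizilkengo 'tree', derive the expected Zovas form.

pezelsing

Zovas: *pizilkengo
  pizilkengo (rule 1 does not apply)
  pizilkengo → pezelkengo   [vowel merger]
  pezelkengo → pezelkeng   [apocope]
  pezelkeng → pezelseng   [palatalisation]
  pezelseng → pezelsing   [pre-nasal raising]
  giving Zovas pezelsing.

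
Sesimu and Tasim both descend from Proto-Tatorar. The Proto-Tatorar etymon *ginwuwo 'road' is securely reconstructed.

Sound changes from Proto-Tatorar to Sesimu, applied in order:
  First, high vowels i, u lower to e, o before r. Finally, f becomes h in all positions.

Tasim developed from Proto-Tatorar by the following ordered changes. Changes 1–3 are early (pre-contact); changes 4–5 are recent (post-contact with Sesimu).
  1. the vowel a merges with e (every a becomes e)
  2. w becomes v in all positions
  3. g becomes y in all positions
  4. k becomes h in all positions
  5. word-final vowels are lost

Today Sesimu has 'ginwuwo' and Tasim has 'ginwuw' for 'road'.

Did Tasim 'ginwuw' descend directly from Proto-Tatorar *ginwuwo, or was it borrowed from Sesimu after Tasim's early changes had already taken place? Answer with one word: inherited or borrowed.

If inherited, *ginwuwo would pass through all of Tasim's changes:
Tasim: *ginwuwo > ginvuvo > yinvuvo > yinvuv  (by unconditioned shift, unconditioned shift, apocope)
If borrowed from Sesimu 'ginwuwo' after the early changes, it would undergo only the recent ones:
  rule 4 (unconditioned shift): no change (ginwuwo)
  rule 5 (apocope): ginwuwo → ginwuw
  ⇒ as a loan: ginwuw
Tasim 'ginwuw' matches the loan outcome 'ginwuw', not the inherited 'yinvuv' — it skipped the early Tasim changes, so it was borrowed from Sesimu.

borrowed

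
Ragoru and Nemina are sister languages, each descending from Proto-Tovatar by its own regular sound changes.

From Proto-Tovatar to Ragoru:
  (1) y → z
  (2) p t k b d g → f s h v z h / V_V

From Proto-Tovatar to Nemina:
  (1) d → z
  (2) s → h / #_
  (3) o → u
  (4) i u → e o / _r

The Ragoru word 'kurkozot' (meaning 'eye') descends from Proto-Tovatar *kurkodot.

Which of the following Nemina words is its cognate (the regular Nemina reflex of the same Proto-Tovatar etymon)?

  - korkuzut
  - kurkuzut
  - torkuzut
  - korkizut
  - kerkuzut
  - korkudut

korkuzut

Nemina: start from *kurkodot.
  rule 1 (unconditioned shift): kurkodot → kurkozot
  rule 2: no change — kurkozot
  rule 3 (vowel merger): kurkozot → kurkuzut
  rule 4 (pre-rhotic lowering): kurkuzut → korkuzut
  ⇒ Nemina korkuzut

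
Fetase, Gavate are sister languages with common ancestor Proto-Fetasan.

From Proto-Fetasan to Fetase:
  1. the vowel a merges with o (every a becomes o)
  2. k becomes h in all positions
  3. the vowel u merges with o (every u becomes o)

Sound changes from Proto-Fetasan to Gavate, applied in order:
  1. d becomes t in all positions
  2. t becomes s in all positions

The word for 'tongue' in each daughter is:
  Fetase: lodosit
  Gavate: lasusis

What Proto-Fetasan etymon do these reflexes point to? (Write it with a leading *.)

Position 2: Fetase has o, Gavate has a. Gavate preserves a here (none of its changes turn any other segment into a), so the proto-segment is *a.
Position 7: Fetase has t, Gavate has s. Fetase preserves t here (none of its changes turn any other segment into t), so the proto-segment is *t.
This points to *ladusit. Verify forward in each daughter:
Fetase: *ladusit
  ladusit → lodusit   [vowel merger]
  lodusit (rule 2 does not apply)
  lodusit → lodosit   [vowel merger]
  giving Fetase lodosit.
Gavate: *ladusit > latusit > lasusis  (by unconditioned shift, unconditioned shift)
*ladusit is the unique common source.

*ladusit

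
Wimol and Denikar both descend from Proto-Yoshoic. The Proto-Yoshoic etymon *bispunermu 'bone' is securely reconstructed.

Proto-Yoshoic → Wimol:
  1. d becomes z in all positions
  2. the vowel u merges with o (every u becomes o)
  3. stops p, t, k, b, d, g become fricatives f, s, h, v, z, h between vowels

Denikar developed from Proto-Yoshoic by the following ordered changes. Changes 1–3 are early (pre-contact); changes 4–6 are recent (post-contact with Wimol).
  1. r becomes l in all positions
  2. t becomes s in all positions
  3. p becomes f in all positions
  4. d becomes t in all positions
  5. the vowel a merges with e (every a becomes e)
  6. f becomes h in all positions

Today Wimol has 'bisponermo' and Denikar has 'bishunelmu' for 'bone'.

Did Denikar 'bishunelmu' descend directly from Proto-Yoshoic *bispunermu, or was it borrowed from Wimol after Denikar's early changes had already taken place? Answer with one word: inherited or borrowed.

inherited

If inherited, *bispunermu would pass through all of Denikar's changes:
Denikar: start from *bispunermu.
  rule 1 (unconditioned shift): bispunermu → bispunelmu
  rule 2: no change — bispunelmu
  rule 3 (unconditioned shift): bispunelmu → bisfunelmu
  rule 4: no change — bisfunelmu
  rule 5: no change — bisfunelmu
  rule 6 (unconditioned shift): bisfunelmu → bishunelmu
  ⇒ Denikar bishunelmu
If borrowed from Wimol 'bisponermo' after the early changes, it would undergo only the recent ones:
  rule 4 (unconditioned shift): no change (bisponermo)
  rule 5 (vowel merger): no change (bisponermo)
  rule 6 (unconditioned shift): no change (bisponermo)
  ⇒ as a loan: bisponermo
Denikar 'bishunelmu' matches the inherited outcome exactly, so it is an inherited cognate, not a loan.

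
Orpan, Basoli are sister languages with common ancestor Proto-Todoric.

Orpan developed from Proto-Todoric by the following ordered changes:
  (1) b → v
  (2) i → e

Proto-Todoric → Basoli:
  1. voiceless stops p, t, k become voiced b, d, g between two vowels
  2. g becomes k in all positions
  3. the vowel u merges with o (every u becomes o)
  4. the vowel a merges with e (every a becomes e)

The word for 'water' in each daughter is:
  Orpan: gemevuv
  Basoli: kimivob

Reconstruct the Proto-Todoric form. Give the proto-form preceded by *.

*gimivub

Position 4: Orpan has e, Basoli has i. Basoli preserves i here (none of its changes turn any other segment into i), so the proto-segment is *i.
Position 6: Orpan has u, Basoli has o. Orpan preserves u here (none of its changes turn any other segment into u), so the proto-segment is *u.
Position 7: Orpan has v, Basoli has b. Taking the neighbouring segments as reconstructed: Orpan v could go back to *b or *v; Basoli b can only go back to *b — the one source consistent with every daughter is *b.
Verify the candidate proto-form against each daughter:
Orpan: *gimivub
  gimivub → gimivuv   [unconditioned shift]
  gimivuv → gemevuv   [vowel merger]
  giving Orpan gemevuv.
Basoli: *gimivub > kimivub > kimivob  (by unconditioned shift, vowel merger)
*gimivub is the unique common source.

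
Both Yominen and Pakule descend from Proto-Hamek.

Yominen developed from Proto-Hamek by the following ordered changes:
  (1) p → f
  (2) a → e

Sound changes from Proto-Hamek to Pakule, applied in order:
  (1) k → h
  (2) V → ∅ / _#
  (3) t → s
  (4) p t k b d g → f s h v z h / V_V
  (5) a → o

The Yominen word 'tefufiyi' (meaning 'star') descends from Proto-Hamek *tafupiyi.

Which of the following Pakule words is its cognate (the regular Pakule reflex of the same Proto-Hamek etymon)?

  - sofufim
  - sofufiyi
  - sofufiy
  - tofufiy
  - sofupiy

sofufiy

Pakule: start from *tafupiyi.
  rule 1: no change — tafupiyi
  rule 2 (apocope): tafupiyi → tafupiy
  rule 3 (unconditioned shift): tafupiy → safupiy
  rule 4 (intervocalic lenition): safupiy → safufiy
  rule 5 (vowel merger): safufiy → sofufiy
  ⇒ Pakule sofufiy
Among the options, 'sofufiy' alone shows every Pakule change applied in order.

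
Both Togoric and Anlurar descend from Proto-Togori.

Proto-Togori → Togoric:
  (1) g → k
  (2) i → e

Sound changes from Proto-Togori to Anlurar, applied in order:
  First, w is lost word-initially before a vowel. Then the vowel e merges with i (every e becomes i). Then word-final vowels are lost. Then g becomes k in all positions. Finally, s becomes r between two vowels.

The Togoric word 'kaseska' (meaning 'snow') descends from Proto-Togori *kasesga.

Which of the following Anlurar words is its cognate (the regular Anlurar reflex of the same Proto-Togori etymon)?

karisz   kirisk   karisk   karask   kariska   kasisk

Anlurar: start from *kasesga.
  rule 1: no change — kasesga
  rule 2 (vowel merger): kasesga → kasisga
  rule 3 (apocope): kasisga → kasisg
  rule 4 (unconditioned shift): kasisg → kasisk
  rule 5 (rhotacism): kasisk → karisk
  ⇒ Anlurar karisk
The other candidates each miss or misapply at least one Anlurar change.

karisk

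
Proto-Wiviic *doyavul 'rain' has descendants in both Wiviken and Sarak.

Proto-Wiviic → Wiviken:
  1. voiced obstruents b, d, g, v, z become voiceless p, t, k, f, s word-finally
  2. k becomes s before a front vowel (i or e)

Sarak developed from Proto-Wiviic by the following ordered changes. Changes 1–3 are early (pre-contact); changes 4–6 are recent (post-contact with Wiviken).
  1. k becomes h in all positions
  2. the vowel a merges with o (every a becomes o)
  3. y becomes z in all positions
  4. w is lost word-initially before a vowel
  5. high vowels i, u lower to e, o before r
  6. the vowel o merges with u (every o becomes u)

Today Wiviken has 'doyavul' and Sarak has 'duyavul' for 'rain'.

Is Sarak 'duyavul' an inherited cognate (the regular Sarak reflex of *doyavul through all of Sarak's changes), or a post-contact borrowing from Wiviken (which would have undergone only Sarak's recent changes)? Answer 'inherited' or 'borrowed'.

borrowed

If inherited, *doyavul would pass through all of Sarak's changes:
Sarak: *doyavul
  doyavul (rule 1 does not apply)
  doyavul → doyovul   [vowel merger]
  doyovul → dozovul   [unconditioned shift]
  dozovul (rule 4 does not apply)
  dozovul (rule 5 does not apply)
  dozovul → duzuvul   [vowel merger]
  giving Sarak duzuvul.
If borrowed from Wiviken 'doyavul' after the early changes, it would undergo only the recent ones:
  rule 4 (glide loss): no change (doyavul)
  rule 5 (pre-rhotic lowering): no change (doyavul)
  rule 6 (vowel merger): doyavul → duyavul
  ⇒ as a loan: duyavul
Sarak 'duyavul' matches the loan outcome 'duyavul', not the inherited 'duzuvul' — it skipped the early Sarak changes, so it was borrowed from Wiviken.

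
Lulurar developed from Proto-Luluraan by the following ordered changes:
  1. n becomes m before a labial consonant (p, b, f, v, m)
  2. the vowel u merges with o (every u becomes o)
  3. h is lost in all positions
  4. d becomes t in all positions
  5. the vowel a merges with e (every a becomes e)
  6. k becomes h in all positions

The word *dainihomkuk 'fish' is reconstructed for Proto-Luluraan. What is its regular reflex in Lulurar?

teiniomhoh

Lulurar: *dainihomkuk > dainihomkok > dainiomkok > tainiomkok > teiniomkok > teiniomhoh  (by vowel merger, h-loss, unconditioned shift, vowel merger, unconditioned shift)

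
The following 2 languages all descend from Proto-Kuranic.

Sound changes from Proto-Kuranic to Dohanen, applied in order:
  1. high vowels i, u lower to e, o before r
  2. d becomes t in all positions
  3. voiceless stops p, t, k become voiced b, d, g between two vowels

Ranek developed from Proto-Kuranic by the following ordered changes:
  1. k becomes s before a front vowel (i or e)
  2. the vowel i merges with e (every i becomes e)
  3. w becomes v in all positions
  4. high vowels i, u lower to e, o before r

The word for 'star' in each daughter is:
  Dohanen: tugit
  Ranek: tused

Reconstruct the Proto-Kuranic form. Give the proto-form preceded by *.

*tukid

Position 4: Dohanen has i, Ranek has e. Dohanen preserves i here (none of its changes turn any other segment into i), so the proto-segment is *i.
Position 3: Dohanen has g, Ranek has s. Taking the neighbouring segments as reconstructed: Dohanen g could go back to *k or *g; Ranek s could go back to *k or *s — the one source consistent with every daughter is *k.
Verify the candidate proto-form against each daughter:
Dohanen: *tukid
  tukid (rule 1 does not apply)
  tukid → tukit   [unconditioned shift]
  tukit → tugit   [intervocalic voicing]
  giving Dohanen tugit.
Ranek: *tukid > tusid > tused  (by palatalisation, vowel merger)
*tukid is the unique common source.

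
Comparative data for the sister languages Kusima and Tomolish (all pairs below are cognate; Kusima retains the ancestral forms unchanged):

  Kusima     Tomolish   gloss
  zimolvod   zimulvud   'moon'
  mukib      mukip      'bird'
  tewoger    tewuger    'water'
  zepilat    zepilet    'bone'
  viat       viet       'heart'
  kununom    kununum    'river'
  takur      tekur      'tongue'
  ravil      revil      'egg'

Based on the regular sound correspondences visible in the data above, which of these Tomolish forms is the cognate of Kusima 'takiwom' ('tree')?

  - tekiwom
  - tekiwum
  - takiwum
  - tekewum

tekiwum

zepilat ~ zepilet, takur ~ tekur — Kusima a corresponds to Tomolish e after a consonant, before a consonant other than r, m, n, p, b, f, v.
kununom ~ kununum — Kusima o corresponds to Tomolish u after a consonant, before a nasal.
Applying these to Kusima 'takiwom':
  takiwom → tekiwom   (a→e after a consonant, before a consonant other than r, m, n, p, b, f, v)
  tekiwom → tekiwum   (o→u after a consonant, before a nasal)
So the Tomolish cognate is 'tekiwum'.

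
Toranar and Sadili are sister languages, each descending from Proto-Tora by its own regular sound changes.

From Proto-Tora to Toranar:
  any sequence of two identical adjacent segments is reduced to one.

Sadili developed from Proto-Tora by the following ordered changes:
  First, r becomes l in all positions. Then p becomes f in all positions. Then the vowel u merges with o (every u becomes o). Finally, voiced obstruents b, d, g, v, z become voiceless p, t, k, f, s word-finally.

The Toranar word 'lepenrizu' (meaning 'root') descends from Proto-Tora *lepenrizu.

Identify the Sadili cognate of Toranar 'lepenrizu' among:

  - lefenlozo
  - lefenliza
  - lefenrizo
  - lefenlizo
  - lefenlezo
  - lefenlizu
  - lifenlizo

lefenlizo

Sadili: start from *lepenrizu.
  rule 1 (unconditioned shift): lepenrizu → lepenlizu
  rule 2 (unconditioned shift): lepenlizu → lefenlizu
  rule 3 (vowel merger): lefenlizu → lefenlizo
  rule 4: no change — lefenlizo
  ⇒ Sadili lefenlizo
The other candidates each miss or misapply at least one Sadili change.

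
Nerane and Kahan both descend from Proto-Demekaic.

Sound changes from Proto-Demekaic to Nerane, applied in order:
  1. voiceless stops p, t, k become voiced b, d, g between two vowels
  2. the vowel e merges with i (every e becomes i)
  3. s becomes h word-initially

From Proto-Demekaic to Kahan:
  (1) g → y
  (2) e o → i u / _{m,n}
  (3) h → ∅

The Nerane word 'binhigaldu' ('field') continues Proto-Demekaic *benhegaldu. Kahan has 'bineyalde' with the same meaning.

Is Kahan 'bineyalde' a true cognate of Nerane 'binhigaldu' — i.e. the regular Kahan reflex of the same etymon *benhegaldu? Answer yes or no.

Derive the expected Kahan reflex of *benhegaldu:
Kahan: *benhegaldu
  benhegaldu → benheyaldu   [unconditioned shift]
  benheyaldu → binheyaldu   [pre-nasal raising]
  binheyaldu → bineyaldu   [h-loss]
  giving Kahan bineyaldu.
The regular Kahan reflex would be 'bineyaldu', but the attested form is 'bineyalde'. The correspondence is irregular, so they are not cognates (the Kahan form has a different source).

no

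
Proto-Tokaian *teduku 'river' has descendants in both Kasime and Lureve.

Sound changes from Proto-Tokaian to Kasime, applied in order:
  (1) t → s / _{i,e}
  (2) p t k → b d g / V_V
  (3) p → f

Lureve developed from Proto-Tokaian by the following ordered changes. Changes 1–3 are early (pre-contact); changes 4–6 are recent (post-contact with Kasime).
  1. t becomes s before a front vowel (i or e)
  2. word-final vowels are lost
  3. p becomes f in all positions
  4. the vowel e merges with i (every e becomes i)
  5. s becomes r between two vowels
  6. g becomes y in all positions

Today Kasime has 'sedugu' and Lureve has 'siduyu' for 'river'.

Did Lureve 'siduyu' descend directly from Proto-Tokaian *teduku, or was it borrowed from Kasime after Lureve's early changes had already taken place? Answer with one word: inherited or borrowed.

borrowed

If inherited, *teduku would pass through all of Lureve's changes:
Lureve: *teduku
  teduku → seduku   [palatalisation]
  seduku → seduk   [apocope]
  seduk (rule 3 does not apply)
  seduk → siduk   [vowel merger]
  siduk (rule 5 does not apply)
  siduk (rule 6 does not apply)
  giving Lureve siduk.
If borrowed from Kasime 'sedugu' after the early changes, it would undergo only the recent ones:
  rule 4 (vowel merger): sedugu → sidugu
  rule 5 (rhotacism): no change (sidugu)
  rule 6 (unconditioned shift): sidugu → siduyu
  ⇒ as a loan: siduyu
Lureve 'siduyu' matches the loan outcome 'siduyu', not the inherited 'siduk' — it skipped the early Lureve changes, so it was borrowed from Kasime.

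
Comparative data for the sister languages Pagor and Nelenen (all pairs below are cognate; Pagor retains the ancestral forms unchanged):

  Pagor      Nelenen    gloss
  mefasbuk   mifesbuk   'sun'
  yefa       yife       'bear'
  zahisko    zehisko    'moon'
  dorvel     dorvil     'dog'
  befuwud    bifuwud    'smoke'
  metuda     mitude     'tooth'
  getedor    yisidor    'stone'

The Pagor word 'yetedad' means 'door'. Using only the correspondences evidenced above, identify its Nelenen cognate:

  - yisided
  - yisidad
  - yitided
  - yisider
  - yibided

dorvel ~ dorvil, metuda ~ mitude — Pagor e corresponds to Nelenen i after a consonant, before a consonant other than r, m, n, p, b, f, v.
getedor ~ yisidor — Pagor t corresponds to Nelenen s between vowels (before a front vowel).
mefasbuk ~ mifesbuk, zahisko ~ zehisko — Pagor a corresponds to Nelenen e after a consonant, before a consonant other than r, m, n, p, b, f, v.
Applying these to Pagor 'yetedad':
  yetedad → yitedad   (e→i after a consonant, before a consonant other than r, m, n, p, b, f, v)
  yitedad → yisedad   (t→s between vowels (before a front vowel))
  yisedad → yisidad   (e→i after a consonant, before a consonant other than r, m, n, p, b, f, v)
  yisidad → yisided   (a→e after a consonant, before a consonant other than r, m, n, p, b, f, v)
So the Nelenen cognate is 'yisided'.

yisided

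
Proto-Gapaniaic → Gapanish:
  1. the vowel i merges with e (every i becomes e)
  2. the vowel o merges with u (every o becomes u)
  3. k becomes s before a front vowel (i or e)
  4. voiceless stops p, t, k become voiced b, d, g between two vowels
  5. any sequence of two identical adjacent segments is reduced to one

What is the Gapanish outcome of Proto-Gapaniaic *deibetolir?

Gapanish: start from *deibetolir.
  rule 1 (vowel merger): deibetolir → deebetoler
  rule 2 (vowel merger): deebetoler → deebetuler
  rule 3: no change — deebetuler
  rule 4 (intervocalic voicing): deebetuler → deebeduler
  rule 5 (degemination): deebeduler → debeduler
  ⇒ Gapanish debeduler

debeduler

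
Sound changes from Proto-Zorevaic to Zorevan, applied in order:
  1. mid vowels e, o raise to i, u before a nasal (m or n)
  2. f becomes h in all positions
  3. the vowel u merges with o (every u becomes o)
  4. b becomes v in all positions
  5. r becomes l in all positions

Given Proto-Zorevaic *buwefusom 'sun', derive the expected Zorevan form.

vowehosom

Zorevan: *buwefusom > buwefusum > buwehusum > bowehosom > vowehosom  (by pre-nasal raising, unconditioned shift, vowel merger, unconditioned shift)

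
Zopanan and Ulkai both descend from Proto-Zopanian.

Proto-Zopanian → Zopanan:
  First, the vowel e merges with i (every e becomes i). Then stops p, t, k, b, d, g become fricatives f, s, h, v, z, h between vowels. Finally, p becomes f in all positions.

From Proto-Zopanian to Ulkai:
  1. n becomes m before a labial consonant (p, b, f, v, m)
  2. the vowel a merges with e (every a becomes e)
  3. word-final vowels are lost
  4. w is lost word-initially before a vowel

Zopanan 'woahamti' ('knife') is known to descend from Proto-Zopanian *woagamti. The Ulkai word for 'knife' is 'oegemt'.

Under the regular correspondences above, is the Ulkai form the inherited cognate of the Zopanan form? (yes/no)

yes

Derive the expected Ulkai reflex of *woagamti:
Ulkai: start from *woagamti.
  rule 1: no change — woagamti
  rule 2 (vowel merger): woagamti → woegemti
  rule 3 (apocope): woegemti → woegemt
  rule 4 (glide loss): woegemt → oegemt
  ⇒ Ulkai oegemt
Ulkai 'oegemt' matches the regular reflex exactly, so the pair is cognate.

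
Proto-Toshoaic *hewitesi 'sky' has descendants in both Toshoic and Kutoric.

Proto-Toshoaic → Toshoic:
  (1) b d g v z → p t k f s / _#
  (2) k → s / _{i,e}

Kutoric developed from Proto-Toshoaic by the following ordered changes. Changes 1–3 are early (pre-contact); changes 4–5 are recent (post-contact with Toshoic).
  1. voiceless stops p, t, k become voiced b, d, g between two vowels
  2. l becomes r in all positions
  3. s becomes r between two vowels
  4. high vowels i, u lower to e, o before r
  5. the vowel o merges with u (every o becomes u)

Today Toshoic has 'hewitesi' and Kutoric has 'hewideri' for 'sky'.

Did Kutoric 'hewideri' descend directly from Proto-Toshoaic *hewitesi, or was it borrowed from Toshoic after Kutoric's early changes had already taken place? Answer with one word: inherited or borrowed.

inherited

If inherited, *hewitesi would pass through all of Kutoric's changes:
Kutoric: *hewitesi
  hewitesi → hewidesi   [intervocalic voicing]
  hewidesi (rule 2 does not apply)
  hewidesi → hewideri   [rhotacism]
  hewideri (rule 4 does not apply)
  hewideri (rule 5 does not apply)
  giving Kutoric hewideri.
If borrowed from Toshoic 'hewitesi' after the early changes, it would undergo only the recent ones:
  rule 4 (pre-rhotic lowering): no change (hewitesi)
  rule 5 (vowel merger): no change (hewitesi)
  ⇒ as a loan: hewitesi
Kutoric 'hewideri' matches the inherited outcome exactly, so it is an inherited cognate, not a loan.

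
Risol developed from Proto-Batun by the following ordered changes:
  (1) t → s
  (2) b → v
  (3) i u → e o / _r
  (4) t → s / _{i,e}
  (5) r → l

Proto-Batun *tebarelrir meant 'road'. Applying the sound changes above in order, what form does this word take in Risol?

sevalellel

Risol: start from *tebarelrir.
  rule 1 (unconditioned shift): tebarelrir → sebarelrir
  rule 2 (unconditioned shift): sebarelrir → sevarelrir
  rule 3 (pre-rhotic lowering): sevarelrir → sevarelrer
  rule 4: no change — sevarelrer
  rule 5 (unconditioned shift): sevarelrer → sevalellel
  ⇒ Risol sevalellel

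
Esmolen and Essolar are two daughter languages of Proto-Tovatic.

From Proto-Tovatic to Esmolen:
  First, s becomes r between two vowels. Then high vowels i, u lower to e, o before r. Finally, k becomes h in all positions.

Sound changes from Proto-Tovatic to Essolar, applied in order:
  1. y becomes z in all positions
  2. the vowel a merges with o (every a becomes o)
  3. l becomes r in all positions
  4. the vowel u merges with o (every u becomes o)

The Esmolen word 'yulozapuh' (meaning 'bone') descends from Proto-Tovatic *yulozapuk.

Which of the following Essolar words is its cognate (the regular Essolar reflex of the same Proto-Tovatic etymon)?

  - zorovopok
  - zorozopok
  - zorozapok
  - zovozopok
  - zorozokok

zorozopok

Essolar: *yulozapuk
  yulozapuk → zulozapuk   [unconditioned shift]
  zulozapuk → zulozopuk   [vowel merger]
  zulozopuk → zurozopuk   [unconditioned shift]
  zurozopuk → zorozopok   [vowel merger]
  giving Essolar zorozopok.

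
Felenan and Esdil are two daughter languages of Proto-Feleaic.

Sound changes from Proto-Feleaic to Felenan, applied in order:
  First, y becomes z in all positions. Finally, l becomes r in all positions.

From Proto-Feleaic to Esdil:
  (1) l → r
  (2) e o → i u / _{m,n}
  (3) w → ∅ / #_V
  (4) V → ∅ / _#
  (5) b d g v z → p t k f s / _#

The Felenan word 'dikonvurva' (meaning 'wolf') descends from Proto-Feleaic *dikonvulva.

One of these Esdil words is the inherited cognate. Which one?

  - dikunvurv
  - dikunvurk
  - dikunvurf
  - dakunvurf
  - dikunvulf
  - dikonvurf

dikunvurf

Esdil: *dikonvulva > dikonvurva > dikunvurva > dikunvurv > dikunvurf  (by unconditioned shift, pre-nasal raising, apocope, final devoicing)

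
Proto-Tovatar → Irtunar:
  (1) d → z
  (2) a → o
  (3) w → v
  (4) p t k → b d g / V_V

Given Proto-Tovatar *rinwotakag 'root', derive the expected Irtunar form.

Irtunar: *rinwotakag
  rinwotakag (rule 1 does not apply)
  rinwotakag → rinwotokog   [vowel merger]
  rinwotokog → rinvotokog   [unconditioned shift]
  rinvotokog → rinvodogog   [intervocalic voicing]
  giving Irtunar rinvodogog.

rinvodogog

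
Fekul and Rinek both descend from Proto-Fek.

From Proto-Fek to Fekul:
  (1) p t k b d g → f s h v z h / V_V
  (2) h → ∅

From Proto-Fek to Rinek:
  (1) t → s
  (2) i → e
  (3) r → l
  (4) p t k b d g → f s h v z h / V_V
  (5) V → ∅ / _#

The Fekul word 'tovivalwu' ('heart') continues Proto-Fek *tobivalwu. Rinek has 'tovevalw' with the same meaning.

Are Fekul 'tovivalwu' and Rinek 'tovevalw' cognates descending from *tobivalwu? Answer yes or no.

Derive the expected Rinek reflex of *tobivalwu:
Rinek: *tobivalwu > sobivalwu > sobevalwu > sovevalwu > sovevalw  (by unconditioned shift, vowel merger, intervocalic lenition, apocope)
The regular Rinek reflex would be 'sovevalw', but the attested form is 'tovevalw'. The correspondence is irregular, so they are not cognates (the Rinek form has a different source).

no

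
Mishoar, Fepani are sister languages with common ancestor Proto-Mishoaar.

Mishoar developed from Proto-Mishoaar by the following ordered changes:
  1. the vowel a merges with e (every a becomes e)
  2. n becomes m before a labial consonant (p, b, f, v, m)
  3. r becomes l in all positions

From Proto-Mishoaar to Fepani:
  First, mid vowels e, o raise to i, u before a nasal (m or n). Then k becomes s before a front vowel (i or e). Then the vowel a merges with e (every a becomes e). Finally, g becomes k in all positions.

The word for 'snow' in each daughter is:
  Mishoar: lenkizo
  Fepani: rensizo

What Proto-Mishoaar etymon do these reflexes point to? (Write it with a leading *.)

*rankizo

Position 4: Mishoar has k, Fepani has s. Mishoar preserves k here (none of its changes turn any other segment into k), so the proto-segment is *k.
Position 2: Mishoar has e, Fepani has e. Taking the neighbouring segments as reconstructed: Mishoar e could go back to *a or *e; Fepani e can only go back to *a — the one source consistent with every daughter is *a.
This points to *rankizo. Verify forward in each daughter:
Mishoar: start from *rankizo.
  rule 1 (vowel merger): rankizo → renkizo
  rule 2: no change — renkizo
  rule 3 (unconditioned shift): renkizo → lenkizo
  ⇒ Mishoar lenkizo
Fepani: start from *rankizo.
  rule 1: no change — rankizo
  rule 2 (palatalisation): rankizo → ransizo
  rule 3 (vowel merger): ransizo → rensizo
  rule 4: no change — rensizo
  ⇒ Fepani rensizo
Only *rankizo yields all of Mishoar lenkizo, Fepani rensizo.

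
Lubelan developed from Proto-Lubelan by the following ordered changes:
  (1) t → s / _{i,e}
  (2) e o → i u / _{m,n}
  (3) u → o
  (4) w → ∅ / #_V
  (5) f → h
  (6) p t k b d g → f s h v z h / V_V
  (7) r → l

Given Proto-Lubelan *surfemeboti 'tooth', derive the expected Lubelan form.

Lubelan: *surfemeboti > surfemebosi > surfimebosi > sorfimebosi > sorhimebosi > sorhimevosi > solhimevosi  (by palatalisation, pre-nasal raising, vowel merger, unconditioned shift, intervocalic lenition, unconditioned shift)

solhimevosi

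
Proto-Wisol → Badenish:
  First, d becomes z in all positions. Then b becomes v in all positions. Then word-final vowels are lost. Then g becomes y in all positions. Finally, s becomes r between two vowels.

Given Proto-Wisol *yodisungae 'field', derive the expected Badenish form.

yozirunya

Badenish: start from *yodisungae.
  rule 1 (unconditioned shift): yodisungae → yozisungae
  rule 2: no change — yozisungae
  rule 3 (apocope): yozisungae → yozisunga
  rule 4 (unconditioned shift): yozisunga → yozisunya
  rule 5 (rhotacism): yozisunya → yozirunya
  ⇒ Badenish yozirunya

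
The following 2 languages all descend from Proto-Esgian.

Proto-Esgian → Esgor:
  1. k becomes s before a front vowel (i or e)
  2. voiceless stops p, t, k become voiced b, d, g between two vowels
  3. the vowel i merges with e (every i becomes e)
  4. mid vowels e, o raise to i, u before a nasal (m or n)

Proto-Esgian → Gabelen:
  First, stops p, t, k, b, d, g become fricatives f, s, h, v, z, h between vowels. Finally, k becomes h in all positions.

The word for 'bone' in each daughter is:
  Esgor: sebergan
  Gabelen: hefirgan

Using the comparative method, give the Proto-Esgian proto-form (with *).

*kepirgan

Position 4: Esgor has e, Gabelen has i. Gabelen preserves i here (none of its changes turn any other segment into i), so the proto-segment is *i.
Position 1: Esgor has s, Gabelen has h. Taking the neighbouring segments as reconstructed: Esgor s could go back to *k or *s; Gabelen h could go back to *k or *h — the one source consistent with every daughter is *k.
This points to *kepirgan. Verify forward in each daughter:
Esgor: *kepirgan
  kepirgan → sepirgan   [palatalisation]
  sepirgan → sebirgan   [intervocalic voicing]
  sebirgan → sebergan   [vowel merger]
  sebergan (rule 4 does not apply)
  giving Esgor sebergan.
Gabelen: *kepirgan
  kepirgan → kefirgan   [intervocalic lenition]
  kefirgan → hefirgan   [unconditioned shift]
  giving Gabelen hefirgan.
*kepirgan is the unique common source.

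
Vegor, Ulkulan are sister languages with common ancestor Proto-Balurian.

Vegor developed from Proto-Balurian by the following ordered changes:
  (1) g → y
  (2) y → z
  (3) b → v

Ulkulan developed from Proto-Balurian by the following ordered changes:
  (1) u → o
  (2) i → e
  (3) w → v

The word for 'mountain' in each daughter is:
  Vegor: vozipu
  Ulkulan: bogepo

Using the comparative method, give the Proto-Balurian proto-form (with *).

Position 6: Vegor has u, Ulkulan has o. Vegor preserves u here (none of its changes turn any other segment into u), so the proto-segment is *u.
Position 1: Vegor has v, Ulkulan has b. Ulkulan preserves b here (none of its changes turn any other segment into b), so the proto-segment is *b.
Continuing position by position gives *bogipu; check it forward:
Vegor: start from *bogipu.
  rule 1 (unconditioned shift): bogipu → boyipu
  rule 2 (unconditioned shift): boyipu → bozipu
  rule 3 (unconditioned shift): bozipu → vozipu
  ⇒ Vegor vozipu
Ulkulan: start from *bogipu.
  rule 1 (vowel merger): bogipu → bogipo
  rule 2 (vowel merger): bogipo → bogepo
  rule 3: no change — bogepo
  ⇒ Ulkulan bogepo
Only *bogipu yields all of Vegor vozipu, Ulkulan bogepo.

*bogipu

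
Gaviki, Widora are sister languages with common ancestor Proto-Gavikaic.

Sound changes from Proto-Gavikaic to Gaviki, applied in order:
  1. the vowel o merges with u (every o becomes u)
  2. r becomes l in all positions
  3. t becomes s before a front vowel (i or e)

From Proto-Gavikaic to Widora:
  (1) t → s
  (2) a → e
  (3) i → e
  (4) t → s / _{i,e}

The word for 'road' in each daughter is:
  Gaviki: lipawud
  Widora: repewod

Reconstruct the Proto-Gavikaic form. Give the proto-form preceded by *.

*ripawod

Position 6: Gaviki has u, Widora has o. Widora preserves o here (none of its changes turn any other segment into o), so the proto-segment is *o.
Position 4: Gaviki has a, Widora has e. Gaviki preserves a here (none of its changes turn any other segment into a), so the proto-segment is *a.
Continuing position by position gives *ripawod; check it forward:
Gaviki: *ripawod > ripawud > lipawud  (by vowel merger, unconditioned shift)
Widora: *ripawod > ripewod > repewod  (by vowel merger, vowel merger)
Only *ripawod yields all of Gaviki lipawud, Widora repewod.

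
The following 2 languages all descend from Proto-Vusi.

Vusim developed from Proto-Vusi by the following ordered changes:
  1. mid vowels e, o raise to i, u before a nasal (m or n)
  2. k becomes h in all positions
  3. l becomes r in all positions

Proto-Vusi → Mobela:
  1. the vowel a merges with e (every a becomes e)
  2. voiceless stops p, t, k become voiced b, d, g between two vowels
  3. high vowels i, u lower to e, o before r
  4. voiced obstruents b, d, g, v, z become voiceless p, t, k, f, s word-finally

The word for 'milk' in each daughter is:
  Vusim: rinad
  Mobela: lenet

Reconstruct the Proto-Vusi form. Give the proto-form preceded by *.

Position 1: Vusim has r, Mobela has l. Mobela preserves l here (none of its changes turn any other segment into l), so the proto-segment is *l.
Position 4: Vusim has a, Mobela has e. Vusim preserves a here (none of its changes turn any other segment into a), so the proto-segment is *a.
Position 5: Vusim has d, Mobela has t. Vusim preserves d here (none of its changes turn any other segment into d), so the proto-segment is *d.
This points to *lenad. Verify forward in each daughter:
Vusim: *lenad
  lenad → linad   [pre-nasal raising]
  linad (rule 2 does not apply)
  linad → rinad   [unconditioned shift]
  giving Vusim rinad.
Mobela: *lenad
  lenad → lened   [vowel merger]
  lened (rule 2 does not apply)
  lened (rule 3 does not apply)
  lened → lenet   [final devoicing]
  giving Mobela lenet.
No other proto-form is consistent with every reflex, so the reconstruction is *lenad.

*lenad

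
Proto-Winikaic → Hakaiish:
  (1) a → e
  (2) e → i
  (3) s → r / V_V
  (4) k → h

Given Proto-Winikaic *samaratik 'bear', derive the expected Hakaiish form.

Hakaiish: start from *samaratik.
  rule 1 (vowel merger): samaratik → semeretik
  rule 2 (vowel merger): semeretik → simiritik
  rule 3: no change — simiritik
  rule 4 (unconditioned shift): simiritik → simiritih
  ⇒ Hakaiish simiritih

simiritih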